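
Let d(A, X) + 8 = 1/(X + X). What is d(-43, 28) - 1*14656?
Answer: -821183/56 ≈ -14664.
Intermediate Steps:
d(A, X) = -8 + 1/(2*X) (d(A, X) = -8 + 1/(X + X) = -8 + 1/(2*X))
d(-43, 28) - 1*14656 = (-8 + (½)/28) - 1*14656 = (-8 + (½)*(1/28)) - 14656 = (-8 + 1/56) - 14656 = -447/56 - 14656 = -821183/56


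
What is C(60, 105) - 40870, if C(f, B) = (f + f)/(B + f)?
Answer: -449562/11 ≈ -40869.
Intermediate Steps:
C(f, B) = 2*f/(B + f) (C(f, B) = (2*f)/(B + f) = 2*f/(B + f))
C(60, 105) - 40870 = 2*60/(105 + 60) - 40870 = 2*60/165 - 40870 = 2*60*(1/165) - 40870 = 8/11 - 40870 = -449562/11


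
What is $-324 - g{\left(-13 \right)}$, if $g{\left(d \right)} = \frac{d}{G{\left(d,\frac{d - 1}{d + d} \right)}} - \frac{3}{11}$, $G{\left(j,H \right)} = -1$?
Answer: $- \frac{3704}{11} \approx -336.73$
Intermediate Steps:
$g{\left(d \right)} = - \frac{3}{11} - d$ ($g{\left(d \right)} = \frac{d}{-1} - \frac{3}{11} = d \left(-1\right) - \frac{3}{11} = - d - \frac{3}{11} = - \frac{3}{11} - d$)
$-324 - g{\left(-13 \right)} = -324 - \left(- \frac{3}{11} - -13\right) = -324 - \left(- \frac{3}{11} + 13\right) = -324 - \frac{140}{11} = - \frac{3704}{11}$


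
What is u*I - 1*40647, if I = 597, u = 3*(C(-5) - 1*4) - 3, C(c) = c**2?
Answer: -4827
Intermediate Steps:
u = 60 (u = 3*((-5)**2 - 1*4) - 3 = 3*(25 - 4) - 3 = 3*21 - 3 = 63 - 3 = 60)
u*I - 1*40647 = 60*597 - 1*40647 = 35820 - 40647 = -4827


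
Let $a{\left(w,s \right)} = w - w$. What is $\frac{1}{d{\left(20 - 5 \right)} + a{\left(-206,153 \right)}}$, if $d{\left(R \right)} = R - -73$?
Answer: $\frac{1}{88} \approx 0.011364$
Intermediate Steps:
$a{\left(w,s \right)} = 0$
$d{\left(R \right)} = 73 + R$ ($d{\left(R \right)} = R + 73 = 73 + R$)
$\frac{1}{d{\left(20 - 5 \right)} + a{\left(-206,153 \right)}} = \frac{1}{\left(73 + \left(20 - 5\right)\right) + 0} = \frac{1}{\left(73 + 15\right) + 0} = \frac{1}{88 + 0} = \frac{1}{88}$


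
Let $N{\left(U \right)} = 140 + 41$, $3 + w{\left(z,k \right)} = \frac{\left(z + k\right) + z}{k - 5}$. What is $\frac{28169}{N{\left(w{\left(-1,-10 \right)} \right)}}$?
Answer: $\frac{28169}{181} \approx 155.63$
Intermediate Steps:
$w{\left(z,k \right)} = -3 + \frac{k + 2 z}{-5 + k}$ ($w{\left(z,k \right)} = -3 + \frac{\left(z + k\right) + z}{k - 5} = -3 + \frac{\left(k + z\right) + z}{-5 + k} = -3 + \frac{k + 2 z}{-5 + k}$)
$N{\left(U \right)} = 181$
$\frac{28169}{N{\left(w{\left(-1,-10 \right)} \right)}} = \frac{28169}{181}$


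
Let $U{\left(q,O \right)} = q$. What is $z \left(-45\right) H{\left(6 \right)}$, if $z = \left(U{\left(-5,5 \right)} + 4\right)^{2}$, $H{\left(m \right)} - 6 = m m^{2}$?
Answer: $-9990$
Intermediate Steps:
$H{\left(m \right)} = 6 + m^{3}$ ($H{\left(m \right)} = 6 + m m^{2} = 6 + m^{3}$)
$z = 1$ ($z = \left(-5 + 4\right)^{2} = \left(-1\right)^{2} = 1$)
$z \left(-45\right) H{\left(6 \right)} = 1 \left(-45\right) \left(6 + 6^{3}\right) = - 45 \left(6 + 216\right) = \left(-45\right) 222 = -9990$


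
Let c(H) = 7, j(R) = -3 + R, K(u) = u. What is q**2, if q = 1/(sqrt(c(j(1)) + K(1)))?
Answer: 1/8 ≈ 0.12500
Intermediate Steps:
q = sqrt(2)/4 (q = 1/(sqrt(7 + 1)) = 1/(sqrt(8)) = 1/(2*sqrt(2)) = sqrt(2)/4 ≈ 0.35355)
q**2 = (sqrt(2)/4)**2 = 1/8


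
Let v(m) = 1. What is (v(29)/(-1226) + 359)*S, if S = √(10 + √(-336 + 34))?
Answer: 440133*√(10 + I*√302)/1226 ≈ 1391.6 + 804.75*I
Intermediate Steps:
S = √(10 + I*√302) (S = √(10 + √(-302)) = √(10 + I*√302) ≈ 3.8762 + 2.2416*I)
(v(29)/(-1226) + 359)*S = (1/(-1226) + 359)*√(10 + I*√302) = (1*(-1/1226) + 359)*√(10 + I*√302) = (-1/1226 + 359)*√(10 + I*√302) = 440133*√(10 + I*√302)/1226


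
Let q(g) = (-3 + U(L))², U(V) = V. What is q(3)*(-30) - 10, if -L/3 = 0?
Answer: -280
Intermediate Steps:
L = 0 (L = -3*0 = 0)
q(g) = 9 (q(g) = (-3 + 0)² = (-3)² = 9)
q(3)*(-30) - 10 = 9*(-30) - 10 = -270 - 10 = -280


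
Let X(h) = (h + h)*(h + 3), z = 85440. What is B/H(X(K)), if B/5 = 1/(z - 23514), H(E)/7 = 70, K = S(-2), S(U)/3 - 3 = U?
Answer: 1/6068748 ≈ 1.6478e-7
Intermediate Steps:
S(U) = 9 + 3*U
K = 3 (K = 9 + 3*(-2) = 9 - 6 = 3)
X(h) = 2*h*(3 + h) (X(h) = (2*h)*(3 + h) = 2*h*(3 + h))
H(E) = 490 (H(E) = 7*70 = 490)
B = 5/61926 (B = 5/(85440 - 23514) = 5/61926 ≈ 8.0741e-5)
B/H(X(K)) = (5/61926)/490 = (5/61926)*(1/490) = 1/6068748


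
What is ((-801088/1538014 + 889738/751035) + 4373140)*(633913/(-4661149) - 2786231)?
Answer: -10933841876015310129600683797144/897350689652869835 ≈ -1.2185e+13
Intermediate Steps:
((-801088/1538014 + 889738/751035) + 4373140)*(633913/(-4661149) - 2786231) = ((-801088*1/1538014 + 889738*(1/751035)) + 4373140)*(633913*(-1/4661149) - 2786231) = ((-400544/769007 + 889738/751035) + 4373140)*(-633913/4661149 - 2786231) = (383392187126/577551172245 + 4373140)*(-12987038473332/4661149) = (2525712516783686426/577551172245)*(-12987038473332/4661149) = -10933841876015310129600683797144/897350689652869835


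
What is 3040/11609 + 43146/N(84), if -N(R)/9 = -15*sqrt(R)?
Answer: 160/611 + 799*sqrt(21)/105 ≈ 35.133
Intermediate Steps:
N(R) = 135*sqrt(R) (N(R) = -(-135)*sqrt(R) = 135*sqrt(R))
3040/11609 + 43146/N(84) = 3040/11609 + 43146/((135*sqrt(84))) = 3040*(1/11609) + 43146/((135*(2*sqrt(21)))) = 160/611 + 43146/((270*sqrt(21))) = 160/611 + 43146*(sqrt(21)/5670) = 160/611 + 799*sqrt(21)/105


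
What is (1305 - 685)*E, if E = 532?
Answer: 329840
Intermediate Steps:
(1305 - 685)*E = (1305 - 685)*532 = 620*532 = 329840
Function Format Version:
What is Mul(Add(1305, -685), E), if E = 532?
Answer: 329840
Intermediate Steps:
Mul(Add(1305, -685), E) = Mul(Add(1305, -685), 532) = Mul(620, 532) = 329840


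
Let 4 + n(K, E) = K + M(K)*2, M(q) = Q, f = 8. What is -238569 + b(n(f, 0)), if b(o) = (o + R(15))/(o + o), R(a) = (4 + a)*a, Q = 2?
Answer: -3816811/16 ≈ -2.3855e+5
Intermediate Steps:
M(q) = 2
R(a) = a*(4 + a)
n(K, E) = K (n(K, E) = -4 + (K + 2*2) = -4 + (K + 4) = -4 + (4 + K) = K)
b(o) = (285 + o)/(2*o) (b(o) = (o + 15*(4 + 15))/(o + o) = (o + 15*19)/((2*o)) = (o + 285)*(1/(2*o)) = (285 + o)*(1/(2*o)) = (285 + o)/(2*o))
-238569 + b(n(f, 0)) = -238569 + (1/2)*(285 + 8)/8 = -238569 + (1/2)*(1/8)*293 = -238569 + 293/16 = -3816811/16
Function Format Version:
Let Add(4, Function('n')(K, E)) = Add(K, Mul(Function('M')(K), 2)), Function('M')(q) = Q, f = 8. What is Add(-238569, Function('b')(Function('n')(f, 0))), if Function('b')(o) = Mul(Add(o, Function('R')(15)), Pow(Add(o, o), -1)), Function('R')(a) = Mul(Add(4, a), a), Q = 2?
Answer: Rational(-3816811, 16) ≈ -2.3855e+5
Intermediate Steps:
Function('M')(q) = 2
Function('R')(a) = Mul(a, Add(4, a))
Function('n')(K, E) = K (Function('n')(K, E) = Add(-4, Add(K, Mul(2, 2))) = Add(-4, Add(K, 4)) = Add(-4, Add(4, K)) = K)
Function('b')(o) = Mul(Rational(1, 2), Pow(o, -1), Add(285, o)) (Function('b')(o) = Mul(Add(o, Mul(15, Add(4, 15))), Pow(Add(o, o), -1)) = Mul(Add(o, Mul(15, 19)), Pow(Mul(2, o), -1)) = Mul(Add(o, 285), Mul(Rational(1, 2), Pow(o, -1))) = Mul(Add(285, o), Mul(Rational(1, 2), Pow(o, -1))) = Mul(Rational(1, 2), Pow(o, -1), Add(285, o)))
Add(-238569, Function('b')(Function('n')(f, 0))) = Add(-238569, Mul(Rational(1, 2), Pow(8, -1), Add(285, 8))) = Add(-238569, Mul(Rational(1, 2), Rational(1, 8), 293)) = Add(-238569, Rational(293, 16)) = Rational(-3816811, 16)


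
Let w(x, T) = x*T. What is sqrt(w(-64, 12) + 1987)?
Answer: sqrt(1219) ≈ 34.914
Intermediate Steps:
w(x, T) = T*x
sqrt(w(-64, 12) + 1987) = sqrt(12*(-64) + 1987) = sqrt(-768 + 1987) = sqrt(1219)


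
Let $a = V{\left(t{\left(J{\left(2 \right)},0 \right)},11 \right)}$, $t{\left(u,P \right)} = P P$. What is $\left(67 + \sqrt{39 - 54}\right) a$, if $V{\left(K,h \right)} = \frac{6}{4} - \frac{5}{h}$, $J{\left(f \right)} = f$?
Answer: $\frac{1541}{22} + \frac{23 i \sqrt{15}}{22} \approx 70.045 + 4.049 i$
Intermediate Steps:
$t{\left(u,P \right)} = P^{2}$
$V{\left(K,h \right)} = \frac{3}{2} - \frac{5}{h}$ ($V{\left(K,h \right)} = 6 \cdot \frac{1}{4} - \frac{5}{h} = \frac{3}{2} - \frac{5}{h}$)
$a = \frac{23}{22}$ ($a = \frac{3}{2} - \frac{5}{11} = \frac{23}{22} \approx 1.0455$)
$\left(67 + \sqrt{39 - 54}\right) a = \left(67 + \sqrt{39 - 54}\right) \frac{23}{22} = \left(67 + \sqrt{-15}\right) \frac{23}{22} = \left(67 + i \sqrt{15}\right) \frac{23}{22} = \frac{1541}{22} + \frac{23 i \sqrt{15}}{22}$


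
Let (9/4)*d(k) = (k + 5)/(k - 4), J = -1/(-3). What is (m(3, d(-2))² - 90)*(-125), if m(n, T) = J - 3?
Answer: 93250/9 ≈ 10361.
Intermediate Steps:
J = ⅓ (J = -1*(-⅓) = ⅓ ≈ 0.33333)
d(k) = 4*(5 + k)/(9*(-4 + k)) (d(k) = 4*((k + 5)/(k - 4))/9 = 4*((5 + k)/(-4 + k))/9 = 4*(5 + k)/(9*(-4 + k)))
m(n, T) = -8/3 (m(n, T) = ⅓ - 3 = -8/3)
(m(3, d(-2))² - 90)*(-125) = ((-8/3)² - 90)*(-125) = (64/9 - 90)*(-125) = -746/9*(-125) = 93250/9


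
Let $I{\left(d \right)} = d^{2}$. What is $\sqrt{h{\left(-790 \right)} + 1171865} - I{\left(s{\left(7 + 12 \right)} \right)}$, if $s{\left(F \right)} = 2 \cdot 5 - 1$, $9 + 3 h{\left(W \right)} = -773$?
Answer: $-81 + \frac{\sqrt{10544439}}{3} \approx 1001.4$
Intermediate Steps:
$h{\left(W \right)} = - \frac{782}{3}$ ($h{\left(W \right)} = -3 + \frac{1}{3} \left(-773\right) = -3 - \frac{773}{3} = - \frac{782}{3}$)
$s{\left(F \right)} = 9$ ($s{\left(F \right)} = 10 - 1 = 9$)
$\sqrt{h{\left(-790 \right)} + 1171865} - I{\left(s{\left(7 + 12 \right)} \right)} = \sqrt{- \frac{782}{3} + 1171865} - 9^{2} = \sqrt{\frac{3514813}{3}} - 81 = \frac{\sqrt{10544439}}{3} - 81 = -81 + \frac{\sqrt{10544439}}{3}$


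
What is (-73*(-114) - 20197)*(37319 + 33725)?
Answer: -843647500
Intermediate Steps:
(-73*(-114) - 20197)*(37319 + 33725) = (8322 - 20197)*71044 = -11875*71044 = -843647500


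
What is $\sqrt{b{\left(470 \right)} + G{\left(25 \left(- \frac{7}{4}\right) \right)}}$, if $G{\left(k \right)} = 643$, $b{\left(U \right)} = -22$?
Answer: $3 \sqrt{69} \approx 24.92$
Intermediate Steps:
$\sqrt{b{\left(470 \right)} + G{\left(25 \left(- \frac{7}{4}\right) \right)}} = \sqrt{-22 + 643} = \sqrt{621} = 3 \sqrt{69}$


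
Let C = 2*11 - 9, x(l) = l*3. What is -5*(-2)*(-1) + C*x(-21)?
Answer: -829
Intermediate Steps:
x(l) = 3*l
C = 13 (C = 22 - 9 = 13)
-5*(-2)*(-1) + C*x(-21) = -5*(-2)*(-1) + 13*(3*(-21)) = 10*(-1) + 13*(-63) = -10 - 819 = -829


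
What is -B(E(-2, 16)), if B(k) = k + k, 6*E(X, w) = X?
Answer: 2/3 ≈ 0.66667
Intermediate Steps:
E(X, w) = X/6
B(k) = 2*k
-B(E(-2, 16)) = -2*(1/6)*(-2) = -2*(-1)/3 = -1*(-2/3) = 2/3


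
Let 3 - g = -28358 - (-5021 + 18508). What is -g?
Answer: -41848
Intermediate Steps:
g = 41848 (g = 3 - (-28358 - (-5021 + 18508)) = 3 - (-28358 - 1*13487) = 3 - (-28358 - 13487) = 3 - 1*(-41845) = 3 + 41845 = 41848)
-g = -1*41848 = -41848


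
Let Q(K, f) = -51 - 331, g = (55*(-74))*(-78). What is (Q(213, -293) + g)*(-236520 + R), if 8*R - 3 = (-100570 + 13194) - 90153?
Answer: -164062974377/2 ≈ -8.2032e+10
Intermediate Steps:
g = 317460 (g = -4070*(-78) = 317460)
Q(K, f) = -382
R = -88763/4 (R = 3/8 + ((-100570 + 13194) - 90153)/8 = 3/8 + (-87376 - 90153)/8 = 3/8 + (⅛)*(-177529) = 3/8 - 177529/8 = -88763/4 ≈ -22191.)
(Q(213, -293) + g)*(-236520 + R) = (-382 + 317460)*(-236520 - 88763/4) = 317078*(-1034843/4) = -164062974377/2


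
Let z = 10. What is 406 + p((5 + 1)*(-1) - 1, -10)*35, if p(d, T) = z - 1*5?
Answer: 581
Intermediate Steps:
p(d, T) = 5 (p(d, T) = 10 - 1*5 = 10 - 5 = 5)
406 + p((5 + 1)*(-1) - 1, -10)*35 = 406 + 5*35 = 406 + 175 = 581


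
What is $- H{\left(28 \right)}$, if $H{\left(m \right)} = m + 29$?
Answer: $-57$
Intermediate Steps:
$H{\left(m \right)} = 29 + m$
$- H{\left(28 \right)} = - (29 + 28) = \left(-1\right) 57 = -57$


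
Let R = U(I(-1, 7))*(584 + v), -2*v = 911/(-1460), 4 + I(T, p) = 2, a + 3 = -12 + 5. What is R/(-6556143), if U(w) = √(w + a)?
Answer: -1706191*I*√3/9571968780 ≈ -0.00030874*I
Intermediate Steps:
a = -10 (a = -3 + (-12 + 5) = -3 - 7 = -10)
I(T, p) = -2 (I(T, p) = -4 + 2 = -2)
U(w) = √(-10 + w) (U(w) = √(w - 10) = √(-10 + w))
v = 911/2920 (v = -911/(2*(-1460)) = -911*(-1)/(2*1460) = -½*(-911/1460) = 911/2920 ≈ 0.31199)
R = 1706191*I*√3/1460 (R = √(-10 - 2)*(584 + 911/2920) = √(-12)*(1706191/2920) = (2*I*√3)*(1706191/2920) = 1706191*I*√3/1460 ≈ 2024.1*I)
R/(-6556143) = (1706191*I*√3/1460)/(-6556143) = (1706191*I*√3/1460)*(-1/6556143) = -1706191*I*√3/9571968780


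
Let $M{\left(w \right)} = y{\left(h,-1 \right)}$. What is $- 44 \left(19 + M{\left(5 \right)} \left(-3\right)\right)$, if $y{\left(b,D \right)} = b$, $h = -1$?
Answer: $-968$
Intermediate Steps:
$M{\left(w \right)} = -1$
$- 44 \left(19 + M{\left(5 \right)} \left(-3\right)\right) = - 44 \left(19 - -3\right) = - 44 \left(19 + 3\right) = \left(-44\right) 22 = -968$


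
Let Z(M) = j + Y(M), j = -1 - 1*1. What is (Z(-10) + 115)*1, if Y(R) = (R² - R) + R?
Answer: 213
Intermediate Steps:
Y(R) = R²
j = -2 (j = -1 - 1 = -2)
Z(M) = -2 + M²
(Z(-10) + 115)*1 = ((-2 + (-10)²) + 115)*1 = ((-2 + 100) + 115)*1 = (98 + 115)*1 = 213*1 = 213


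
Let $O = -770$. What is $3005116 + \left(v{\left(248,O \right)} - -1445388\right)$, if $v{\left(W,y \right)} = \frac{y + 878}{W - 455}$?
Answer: $\frac{102361580}{23} \approx 4.4505 \cdot 10^{6}$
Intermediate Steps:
$v{\left(W,y \right)} = \frac{878 + y}{-455 + W}$
$3005116 + \left(v{\left(248,O \right)} - -1445388\right) = 3005116 + \left(\frac{878 - 770}{-455 + 248} - -1445388\right) = 3005116 + \left(\frac{1}{-207} \cdot 108 + 1445388\right) = 3005116 + \left(\left(- \frac{1}{207}\right) 108 + 1445388\right) = 3005116 + \left(- \frac{12}{23} + 1445388\right) = 3005116 + \frac{33243912}{23} = \frac{102361580}{23}$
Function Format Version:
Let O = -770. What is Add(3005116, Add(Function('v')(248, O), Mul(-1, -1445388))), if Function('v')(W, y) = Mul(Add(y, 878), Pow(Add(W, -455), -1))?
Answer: Rational(102361580, 23) ≈ 4.4505e+6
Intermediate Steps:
Function('v')(W, y) = Mul(Pow(Add(-455, W), -1), Add(878, y)) (Function('v')(W, y) = Mul(Add(878, y), Pow(Add(-455, W), -1)) = Mul(Pow(Add(-455, W), -1), Add(878, y)))
Add(3005116, Add(Function('v')(248, O), Mul(-1, -1445388))) = Add(3005116, Add(Mul(Pow(Add(-455, 248), -1), Add(878, -770)), Mul(-1, -1445388))) = Add(3005116, Add(Mul(Pow(-207, -1), 108), 1445388)) = Add(3005116, Add(Mul(Rational(-1, 207), 108), 1445388)) = Add(3005116, Add(Rational(-12, 23), 1445388)) = Add(3005116, Rational(33243912, 23)) = Rational(102361580, 23)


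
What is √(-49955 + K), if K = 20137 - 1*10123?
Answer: I*√39941 ≈ 199.85*I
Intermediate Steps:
K = 10014 (K = 20137 - 10123 = 10014)
√(-49955 + K) = √(-49955 + 10014) = √(-39941) = I*√39941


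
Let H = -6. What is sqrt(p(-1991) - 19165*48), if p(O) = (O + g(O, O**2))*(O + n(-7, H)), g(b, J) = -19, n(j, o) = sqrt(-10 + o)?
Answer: sqrt(3081990 - 8040*I) ≈ 1755.6 - 2.29*I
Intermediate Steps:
p(O) = (-19 + O)*(O + 4*I) (p(O) = (O - 19)*(O + sqrt(-10 - 6)) = (-19 + O)*(O + sqrt(-16)) = (-19 + O)*(O + 4*I))
sqrt(p(-1991) - 19165*48) = sqrt(((-1991)**2 - 76*I - 1991*(-19 + 4*I)) - 19165*48) = sqrt((3964081 - 76*I + (37829 - 7964*I)) - 919920) = sqrt((4001910 - 8040*I) - 919920) = sqrt(3081990 - 8040*I)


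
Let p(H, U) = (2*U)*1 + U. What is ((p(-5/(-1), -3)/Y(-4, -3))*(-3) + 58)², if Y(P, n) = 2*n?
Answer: 11449/4 ≈ 2862.3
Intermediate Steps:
p(H, U) = 3*U (p(H, U) = 2*U + U = 3*U)
((p(-5/(-1), -3)/Y(-4, -3))*(-3) + 58)² = (((3*(-3))/((2*(-3))))*(-3) + 58)² = (-9/(-6)*(-3) + 58)² = (-9*(-⅙)*(-3) + 58)² = ((3/2)*(-3) + 58)² = (-9/2 + 58)² = (107/2)² = 11449/4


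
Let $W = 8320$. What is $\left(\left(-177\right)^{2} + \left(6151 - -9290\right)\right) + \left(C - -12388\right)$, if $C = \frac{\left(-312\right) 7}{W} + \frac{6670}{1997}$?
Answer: $\frac{9451573743}{159760} \approx 59161.0$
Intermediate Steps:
$C = \frac{491663}{159760}$ ($C = \frac{\left(-312\right) 7}{8320} + \frac{6670}{1997} = \left(-2184\right) \frac{1}{8320} + 6670 \cdot \frac{1}{1997} = - \frac{21}{80} + \frac{6670}{1997} = \frac{491663}{159760} \approx 3.0775$)
$\left(\left(-177\right)^{2} + \left(6151 - -9290\right)\right) + \left(C - -12388\right) = \left(\left(-177\right)^{2} + \left(6151 - -9290\right)\right) + \left(\frac{491663}{159760} - -12388\right) = \left(31329 + \left(6151 + 9290\right)\right) + \left(\frac{491663}{159760} + 12388\right) = \left(31329 + 15441\right) + \frac{1979598543}{159760} = 46770 + \frac{1979598543}{159760} = \frac{9451573743}{159760}$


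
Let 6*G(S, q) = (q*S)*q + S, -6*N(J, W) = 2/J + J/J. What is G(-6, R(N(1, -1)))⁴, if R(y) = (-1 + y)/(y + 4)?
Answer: 11316496/5764801 ≈ 1.9630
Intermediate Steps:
N(J, W) = -⅙ - 1/(3*J) (N(J, W) = -(2/J + J/J)/6 = -(2/J + 1)/6 = -(1 + 2/J)/6 = -⅙ - 1/(3*J))
R(y) = (-1 + y)/(4 + y)
G(S, q) = S/6 + S*q²/6 (G(S, q) = ((q*S)*q + S)/6 = ((S*q)*q + S)/6 = (S*q² + S)/6 = (S + S*q²)/6 = S/6 + S*q²/6)
G(-6, R(N(1, -1)))⁴ = ((⅙)*(-6)*(1 + ((-1 + (⅙)*(-2 - 1*1)/1)/(4 + (⅙)*(-2 - 1*1)/1))²))⁴ = ((⅙)*(-6)*(1 + ((-1 + (⅙)*1*(-2 - 1))/(4 + (⅙)*1*(-2 - 1)))²))⁴ = ((⅙)*(-6)*(1 + ((-1 + (⅙)*1*(-3))/(4 + (⅙)*1*(-3)))²))⁴ = ((⅙)*(-6)*(1 + ((-1 - ½)/(4 - ½))²))⁴ = ((⅙)*(-6)*(1 + (-3/2/(7/2))²))⁴ = ((⅙)*(-6)*(1 + ((2/7)*(-3/2))²))⁴ = ((⅙)*(-6)*(1 + (-3/7)²))⁴ = ((⅙)*(-6)*(1 + 9/49))⁴ = ((⅙)*(-6)*(58/49))⁴ = (-58/49)⁴ = 11316496/5764801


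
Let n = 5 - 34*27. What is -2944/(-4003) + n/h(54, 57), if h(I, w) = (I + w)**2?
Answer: 32618285/49320963 ≈ 0.66135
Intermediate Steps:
n = -913 (n = 5 - 918 = -913)
-2944/(-4003) + n/h(54, 57) = -2944/(-4003) - 913/(54 + 57)**2 = -2944*(-1/4003) - 913/(111**2) = 2944/4003 - 913/12321 = 32618285/49320963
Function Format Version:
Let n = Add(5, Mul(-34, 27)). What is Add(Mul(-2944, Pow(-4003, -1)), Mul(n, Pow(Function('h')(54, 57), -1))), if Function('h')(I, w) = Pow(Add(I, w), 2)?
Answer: Rational(32618285, 49320963) ≈ 0.66135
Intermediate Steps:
n = -913 (n = Add(5, -918) = -913)
Add(Mul(-2944, Pow(-4003, -1)), Mul(n, Pow(Function('h')(54, 57), -1))) = Add(Mul(-2944, Pow(-4003, -1)), Mul(-913, Pow(Pow(Add(54, 57), 2), -1))) = Add(Mul(-2944, Rational(-1, 4003)), Mul(-913, Pow(Pow(111, 2), -1))) = Add(Rational(2944, 4003), Mul(-913, Pow(12321, -1))) = Add(Rational(2944, 4003), Mul(-913, Rational(1, 12321))) = Add(Rational(2944, 4003), Rational(-913, 12321)) = Rational(32618285, 49320963)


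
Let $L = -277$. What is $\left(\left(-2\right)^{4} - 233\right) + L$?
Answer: $-494$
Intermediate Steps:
$\left(\left(-2\right)^{4} - 233\right) + L = \left(\left(-2\right)^{4} - 233\right) - 277 = \left(16 - 233\right) - 277 = -217 - 277 = -494$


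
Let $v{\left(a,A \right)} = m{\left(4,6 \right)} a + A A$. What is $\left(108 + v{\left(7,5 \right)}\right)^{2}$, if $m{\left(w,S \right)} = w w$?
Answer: $60025$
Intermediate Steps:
$m{\left(w,S \right)} = w^{2}$
$v{\left(a,A \right)} = A^{2} + 16 a$ ($v{\left(a,A \right)} = 4^{2} a + A A = 16 a + A^{2} = A^{2} + 16 a$)
$\left(108 + v{\left(7,5 \right)}\right)^{2} = \left(108 + \left(5^{2} + 16 \cdot 7\right)\right)^{2} = \left(108 + \left(25 + 112\right)\right)^{2} = \left(108 + 137\right)^{2} = 245^{2} = 60025$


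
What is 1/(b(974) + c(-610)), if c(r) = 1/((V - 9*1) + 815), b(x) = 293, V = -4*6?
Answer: 782/229127 ≈ 0.0034130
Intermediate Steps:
V = -24
c(r) = 1/782 (c(r) = 1/((-24 - 9*1) + 815) = 1/((-24 - 9) + 815) = 1/(-33 + 815) = 1/782)
1/(b(974) + c(-610)) = 1/(293 + 1/782) = 1/(229127/782) = 782/229127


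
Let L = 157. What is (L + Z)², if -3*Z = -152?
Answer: 388129/9 ≈ 43125.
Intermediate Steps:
Z = 152/3 (Z = -⅓*(-152) = 152/3 ≈ 50.667)
(L + Z)² = (157 + 152/3)² = (623/3)² = 388129/9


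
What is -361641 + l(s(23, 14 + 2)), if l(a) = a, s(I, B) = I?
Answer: -361618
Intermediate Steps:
-361641 + l(s(23, 14 + 2)) = -361641 + 23 = -361618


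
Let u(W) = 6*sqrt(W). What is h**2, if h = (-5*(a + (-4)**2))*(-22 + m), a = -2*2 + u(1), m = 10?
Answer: 1166400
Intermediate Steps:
a = 2 (a = -2*2 + 6*sqrt(1) = -4 + 6*1 = -4 + 6 = 2)
h = 1080 (h = (-5*(2 + (-4)**2))*(-22 + 10) = -5*(2 + 16)*(-12) = -5*18*(-12) = -90*(-12) = 1080)
h**2 = 1080**2 = 1166400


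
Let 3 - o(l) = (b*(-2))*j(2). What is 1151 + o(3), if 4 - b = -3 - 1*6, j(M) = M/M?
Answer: 1180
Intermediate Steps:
j(M) = 1
b = 13 (b = 4 - (-3 - 1*6) = 4 - (-3 - 6) = 4 - 1*(-9) = 4 + 9 = 13)
o(l) = 29 (o(l) = 3 - 13*(-2) = 3 - (-26) = 3 - 1*(-26) = 3 + 26 = 29)
1151 + o(3) = 1151 + 29 = 1180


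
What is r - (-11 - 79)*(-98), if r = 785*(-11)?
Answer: -17455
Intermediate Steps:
r = -8635
r - (-11 - 79)*(-98) = -8635 - (-11 - 79)*(-98) = -8635 - (-90)*(-98) = -8635 - 1*8820 = -8635 - 8820 = -17455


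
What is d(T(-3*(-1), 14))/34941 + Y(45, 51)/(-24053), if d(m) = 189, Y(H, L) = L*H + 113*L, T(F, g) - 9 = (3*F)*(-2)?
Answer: -92336187/280145291 ≈ -0.32960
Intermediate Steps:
T(F, g) = 9 - 6*F (T(F, g) = 9 + (3*F)*(-2) = 9 - 6*F)
Y(H, L) = 113*L + H*L (Y(H, L) = H*L + 113*L = 113*L + H*L)
d(T(-3*(-1), 14))/34941 + Y(45, 51)/(-24053) = 189/34941 + (51*(113 + 45))/(-24053) = 189*(1/34941) + (51*158)*(-1/24053) = 63/11647 + 8058*(-1/24053) = 63/11647 - 8058/24053 = -92336187/280145291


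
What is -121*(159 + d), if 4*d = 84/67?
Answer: -1291554/67 ≈ -19277.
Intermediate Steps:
d = 21/67 (d = (84/67)/4 = (84*(1/67))/4 = (1/4)*(84/67) = 21/67 ≈ 0.31343)
-121*(159 + d) = -121*(159 + 21/67) = -121*10674/67 = -1291554/67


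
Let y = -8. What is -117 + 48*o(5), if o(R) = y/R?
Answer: -969/5 ≈ -193.80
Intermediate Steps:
o(R) = -8/R
-117 + 48*o(5) = -117 + 48*(-8/5) = -117 - 384/5 = -969/5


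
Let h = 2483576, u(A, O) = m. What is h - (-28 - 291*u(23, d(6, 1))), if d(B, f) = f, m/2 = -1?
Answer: 2483022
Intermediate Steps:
m = -2 (m = 2*(-1) = -2)
u(A, O) = -2
h - (-28 - 291*u(23, d(6, 1))) = 2483576 - (-28 - 291*(-2)) = 2483576 - (-28 + 582) = 2483576 - 1*554 = 2483576 - 554 = 2483022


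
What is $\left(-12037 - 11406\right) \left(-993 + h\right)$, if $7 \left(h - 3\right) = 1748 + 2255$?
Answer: $9802523$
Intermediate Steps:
$h = \frac{4024}{7}$ ($h = 3 + \frac{1748 + 2255}{7} = 3 + \frac{1}{7} \cdot 4003 = 3 + \frac{4003}{7} = \frac{4024}{7} \approx 574.86$)
$\left(-12037 - 11406\right) \left(-993 + h\right) = \left(-12037 - 11406\right) \left(-993 + \frac{4024}{7}\right) = \left(-23443\right) \left(- \frac{2927}{7}\right) = 9802523$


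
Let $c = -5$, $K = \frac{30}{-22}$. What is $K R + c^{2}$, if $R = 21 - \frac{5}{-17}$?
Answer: $- \frac{755}{187} \approx -4.0374$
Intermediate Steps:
$K = - \frac{15}{11}$ ($K = 30 \left(- \frac{1}{22}\right) = - \frac{15}{11} \approx -1.3636$)
$R = \frac{362}{17}$ ($R = 21 - - \frac{5}{17} = 21 + \frac{5}{17} = \frac{362}{17} \approx 21.294$)
$K R + c^{2} = \left(- \frac{15}{11}\right) \frac{362}{17} + \left(-5\right)^{2} = - \frac{5430}{187} + 25 = - \frac{755}{187}$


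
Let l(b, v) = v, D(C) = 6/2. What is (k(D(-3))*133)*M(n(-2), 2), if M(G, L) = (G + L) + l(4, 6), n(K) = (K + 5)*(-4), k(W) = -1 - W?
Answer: 2128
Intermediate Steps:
D(C) = 3 (D(C) = 6*(½) = 3)
n(K) = -20 - 4*K (n(K) = (5 + K)*(-4) = -20 - 4*K)
M(G, L) = 6 + G + L (M(G, L) = (G + L) + 6 = 6 + G + L)
(k(D(-3))*133)*M(n(-2), 2) = ((-1 - 1*3)*133)*(6 + (-20 - 4*(-2)) + 2) = ((-1 - 3)*133)*(6 + (-20 + 8) + 2) = (-4*133)*(6 - 12 + 2) = -532*(-4) = 2128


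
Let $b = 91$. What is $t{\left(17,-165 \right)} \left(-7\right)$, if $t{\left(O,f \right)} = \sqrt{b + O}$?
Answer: $- 42 \sqrt{3} \approx -72.746$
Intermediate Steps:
$t{\left(O,f \right)} = \sqrt{91 + O}$
$t{\left(17,-165 \right)} \left(-7\right) = \sqrt{91 + 17} \left(-7\right) = \sqrt{108} \left(-7\right) = 6 \sqrt{3} \left(-7\right) = - 42 \sqrt{3}$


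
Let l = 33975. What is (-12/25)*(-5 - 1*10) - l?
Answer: -169839/5 ≈ -33968.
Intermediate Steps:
(-12/25)*(-5 - 1*10) - l = (-12/25)*(-5 - 1*10) - 1*33975 = ((1/25)*(-12))*(-5 - 10) - 33975 = -12/25*(-15) - 33975 = 36/5 - 33975 = -169839/5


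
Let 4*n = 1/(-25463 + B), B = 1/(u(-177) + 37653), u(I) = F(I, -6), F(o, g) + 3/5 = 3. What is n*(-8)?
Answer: 188277/2397048623 ≈ 7.8545e-5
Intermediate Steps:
F(o, g) = 12/5 (F(o, g) = -⅗ + 3 = 12/5)
u(I) = 12/5
B = 5/188277 (B = 1/(12/5 + 37653) = 1/(188277/5) = 5/188277 ≈ 2.6557e-5)
n = -188277/19176388984 (n = 1/(4*(-25463 + 5/188277)) = 1/(4*(-4794097246/188277)) = (¼)*(-188277/4794097246) = -188277/19176388984 ≈ -9.8182e-6)
n*(-8) = -188277/19176388984*(-8) = 188277/2397048623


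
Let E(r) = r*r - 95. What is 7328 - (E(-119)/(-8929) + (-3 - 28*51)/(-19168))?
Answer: 1254451895305/171151072 ≈ 7329.5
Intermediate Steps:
E(r) = -95 + r**2 (E(r) = r**2 - 95 = -95 + r**2)
7328 - (E(-119)/(-8929) + (-3 - 28*51)/(-19168)) = 7328 - ((-95 + (-119)**2)/(-8929) + (-3 - 28*51)/(-19168)) = 7328 - ((-95 + 14161)*(-1/8929) + (-3 - 1428)*(-1/19168)) = 7328 - (14066*(-1/8929) - 1431*(-1/19168)) = 7328 - (-14066/8929 + 1431/19168) = 7328 - 1*(-256839689/171151072) = 7328 + 256839689/171151072 = 1254451895305/171151072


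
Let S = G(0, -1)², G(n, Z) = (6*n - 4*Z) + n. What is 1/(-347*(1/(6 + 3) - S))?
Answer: 9/49621 ≈ 0.00018137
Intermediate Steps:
G(n, Z) = -4*Z + 7*n (G(n, Z) = (-4*Z + 6*n) + n = -4*Z + 7*n)
S = 16 (S = (-4*(-1) + 7*0)² = (4 + 0)² = 4² = 16)
1/(-347*(1/(6 + 3) - S)) = 1/(-347*(1/(6 + 3) - 1*16)) = 1/(-347*(1/9 - 16)) = 1/(-347*(⅑ - 16)) = 1/(-347*(-143/9)) = 1/(49621/9) = 9/49621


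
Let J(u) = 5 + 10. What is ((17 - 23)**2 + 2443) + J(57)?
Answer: 2494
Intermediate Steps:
J(u) = 15
((17 - 23)**2 + 2443) + J(57) = ((17 - 23)**2 + 2443) + 15 = ((-6)**2 + 2443) + 15 = (36 + 2443) + 15 = 2479 + 15 = 2494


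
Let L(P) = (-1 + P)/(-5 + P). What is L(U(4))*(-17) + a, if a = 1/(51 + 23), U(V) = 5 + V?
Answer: -2515/74 ≈ -33.987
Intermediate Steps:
L(P) = (-1 + P)/(-5 + P)
a = 1/74 ≈ 0.013514
L(U(4))*(-17) + a = ((-1 + (5 + 4))/(-5 + (5 + 4)))*(-17) + 1/74 = ((-1 + 9)/(-5 + 9))*(-17) + 1/74 = (8/4)*(-17) + 1/74 = ((¼)*8)*(-17) + 1/74 = 2*(-17) + 1/74 = -34 + 1/74 = -2515/74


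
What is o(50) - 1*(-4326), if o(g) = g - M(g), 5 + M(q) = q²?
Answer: 1881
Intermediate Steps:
M(q) = -5 + q²
o(g) = 5 + g - g² (o(g) = g - (-5 + g²) = g + (5 - g²) = 5 + g - g²)
o(50) - 1*(-4326) = (5 + 50 - 1*50²) - 1*(-4326) = (5 + 50 - 1*2500) + 4326 = (5 + 50 - 2500) + 4326 = -2445 + 4326 = 1881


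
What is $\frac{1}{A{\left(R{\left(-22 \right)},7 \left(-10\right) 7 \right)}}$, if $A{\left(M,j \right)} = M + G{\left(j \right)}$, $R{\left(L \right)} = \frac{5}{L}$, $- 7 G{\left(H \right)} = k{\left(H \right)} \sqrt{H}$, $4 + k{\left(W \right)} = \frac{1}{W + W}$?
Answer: $- \frac{2641100}{1860883411} - \frac{46495218 i \sqrt{10}}{1860883411} \approx -0.0014193 - 0.079011 i$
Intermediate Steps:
$k{\left(W \right)} = -4 + \frac{1}{2 W}$ ($k{\left(W \right)} = -4 + \frac{1}{W + W} = -4 + \frac{1}{2 W}$)
$G{\left(H \right)} = - \frac{\sqrt{H} \left(-4 + \frac{1}{2 H}\right)}{7}$ ($G{\left(H \right)} = - \frac{\left(-4 + \frac{1}{2 H}\right) \sqrt{H}}{7} = - \frac{\sqrt{H} \left(-4 + \frac{1}{2 H}\right)}{7}$)
$A{\left(M,j \right)} = M + \frac{-1 + 8 j}{14 \sqrt{j}}$
$\frac{1}{A{\left(R{\left(-22 \right)},7 \left(-10\right) 7 \right)}} = \frac{1}{\frac{5}{-22} - \frac{1}{14 \sqrt{7} i \sqrt{70}} + \frac{4 \sqrt{7 \left(-10\right) 7}}{7}} = \frac{1}{5 \left(- \frac{1}{22}\right) - \frac{1}{14 \cdot 7 i \sqrt{10}} + \frac{4 \sqrt{\left(-70\right) 7}}{7}} = \frac{1}{- \frac{5}{22} - \frac{1}{14 \cdot 7 i \sqrt{10}} + \frac{4 \sqrt{-490}}{7}} = \frac{1}{- \frac{5}{22} - \frac{\left(- \frac{1}{70}\right) i \sqrt{10}}{14} + \frac{4 \cdot 7 i \sqrt{10}}{7}} = \frac{1}{- \frac{5}{22} + \frac{i \sqrt{10}}{980} + 4 i \sqrt{10}} = \frac{1}{- \frac{5}{22} + \frac{3921 i \sqrt{10}}{980}}$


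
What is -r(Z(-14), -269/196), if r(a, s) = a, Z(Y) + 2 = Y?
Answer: 16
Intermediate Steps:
Z(Y) = -2 + Y
-r(Z(-14), -269/196) = -(-2 - 14) = -1*(-16) = 16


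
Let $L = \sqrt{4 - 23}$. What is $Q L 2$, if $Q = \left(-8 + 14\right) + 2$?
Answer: $16 i \sqrt{19} \approx 69.742 i$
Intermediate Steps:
$L = i \sqrt{19}$ ($L = \sqrt{-19} = i \sqrt{19} \approx 4.3589 i$)
$Q = 8$ ($Q = 6 + 2 = 8$)
$Q L 2 = 8 i \sqrt{19} \cdot 2 = 16 i \sqrt{19}$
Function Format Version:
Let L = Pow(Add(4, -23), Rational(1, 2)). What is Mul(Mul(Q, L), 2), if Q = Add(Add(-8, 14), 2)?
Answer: Mul(16, I, Pow(19, Rational(1, 2))) ≈ Mul(69.742, I)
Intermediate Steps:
L = Mul(I, Pow(19, Rational(1, 2))) (L = Pow(-19, Rational(1, 2)) = Mul(I, Pow(19, Rational(1, 2))) ≈ Mul(4.3589, I))
Q = 8 (Q = Add(6, 2) = 8)
Mul(Mul(Q, L), 2) = Mul(Mul(8, Mul(I, Pow(19, Rational(1, 2)))), 2) = Mul(Mul(8, I, Pow(19, Rational(1, 2))), 2) = Mul(16, I, Pow(19, Rational(1, 2)))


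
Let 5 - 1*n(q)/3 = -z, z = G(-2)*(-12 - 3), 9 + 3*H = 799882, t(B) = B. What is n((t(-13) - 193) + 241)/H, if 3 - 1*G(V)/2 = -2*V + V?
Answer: -225/799873 ≈ -0.00028129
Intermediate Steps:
G(V) = 6 + 2*V (G(V) = 6 - 2*(-2*V + V) = 6 - (-2)*V = 6 + 2*V)
H = 799873/3 (H = -3 + (⅓)*799882 = -3 + 799882/3 = 799873/3 ≈ 2.6662e+5)
z = -30 (z = (6 + 2*(-2))*(-12 - 3) = (6 - 4)*(-15) = 2*(-15) = -30)
n(q) = -75 (n(q) = 15 - (-3)*(-30) = 15 - 3*30 = 15 - 90 = -75)
n((t(-13) - 193) + 241)/H = -75/799873/3 = -75*3/799873 = -225/799873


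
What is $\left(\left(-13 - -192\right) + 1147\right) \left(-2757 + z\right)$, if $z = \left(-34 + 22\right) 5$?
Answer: $-3735342$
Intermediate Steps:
$z = -60$ ($z = \left(-12\right) 5 = -60$)
$\left(\left(-13 - -192\right) + 1147\right) \left(-2757 + z\right) = \left(\left(-13 - -192\right) + 1147\right) \left(-2757 - 60\right) = \left(\left(-13 + 192\right) + 1147\right) \left(-2817\right) = \left(179 + 1147\right) \left(-2817\right) = 1326 \left(-2817\right) = -3735342$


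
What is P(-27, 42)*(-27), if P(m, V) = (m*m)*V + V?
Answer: -827820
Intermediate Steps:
P(m, V) = V + V*m**2 (P(m, V) = m**2*V + V = V*m**2 + V = V + V*m**2)
P(-27, 42)*(-27) = (42*(1 + (-27)**2))*(-27) = (42*(1 + 729))*(-27) = (42*730)*(-27) = 30660*(-27) = -827820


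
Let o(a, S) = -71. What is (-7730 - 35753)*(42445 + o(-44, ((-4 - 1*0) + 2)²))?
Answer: -1842548642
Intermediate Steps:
(-7730 - 35753)*(42445 + o(-44, ((-4 - 1*0) + 2)²)) = (-7730 - 35753)*(42445 - 71) = -43483*42374 = -1842548642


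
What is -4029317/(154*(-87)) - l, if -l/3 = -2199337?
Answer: -88396122061/13398 ≈ -6.5977e+6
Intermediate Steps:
l = 6598011 (l = -3*(-2199337) = 6598011)
-4029317/(154*(-87)) - l = -4029317/(154*(-87)) - 1*6598011 = -4029317/(-13398) - 6598011 = -4029317*(-1/13398) - 6598011 = 4029317/13398 - 6598011 = -88396122061/13398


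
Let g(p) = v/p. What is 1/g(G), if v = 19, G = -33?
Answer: -33/19 ≈ -1.7368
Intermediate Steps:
g(p) = 19/p
1/g(G) = 1/(19/(-33)) = 1/(19*(-1/33)) = 1/(-19/33) = -33/19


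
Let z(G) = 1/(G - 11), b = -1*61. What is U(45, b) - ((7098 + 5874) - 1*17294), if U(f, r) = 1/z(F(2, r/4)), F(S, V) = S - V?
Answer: 17313/4 ≈ 4328.3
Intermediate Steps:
b = -61
z(G) = 1/(-11 + G)
U(f, r) = -9 - r/4 (U(f, r) = 1/(1/(-11 + (2 - r/4))) = 1/(1/(-9 - r/4)) = -9 - r/4)
U(45, b) - ((7098 + 5874) - 1*17294) = (-9 - ¼*(-61)) - ((7098 + 5874) - 1*17294) = (-9 + 61/4) - (12972 - 17294) = 25/4 - 1*(-4322) = 25/4 + 4322 = 17313/4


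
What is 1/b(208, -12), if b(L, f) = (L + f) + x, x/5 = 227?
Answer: 1/1331 ≈ 0.00075131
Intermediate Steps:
x = 1135 (x = 5*227 = 1135)
b(L, f) = 1135 + L + f (b(L, f) = (L + f) + 1135 = 1135 + L + f)
1/b(208, -12) = 1/(1135 + 208 - 12) = 1/1331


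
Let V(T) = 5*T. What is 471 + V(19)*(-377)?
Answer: -35344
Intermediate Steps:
471 + V(19)*(-377) = 471 + (5*19)*(-377) = 471 + 95*(-377) = 471 - 35815 = -35344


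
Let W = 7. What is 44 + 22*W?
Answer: 198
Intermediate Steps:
44 + 22*W = 44 + 22*7 = 44 + 154 = 198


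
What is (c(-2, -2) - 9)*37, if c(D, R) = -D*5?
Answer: 37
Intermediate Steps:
c(D, R) = -5*D
(c(-2, -2) - 9)*37 = (-5*(-2) - 9)*37 = (10 - 9)*37 = 1*37 = 37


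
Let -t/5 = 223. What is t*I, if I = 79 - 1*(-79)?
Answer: -176170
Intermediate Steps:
I = 158 (I = 79 + 79 = 158)
t = -1115 (t = -5*223 = -1115)
t*I = -1115*158 = -176170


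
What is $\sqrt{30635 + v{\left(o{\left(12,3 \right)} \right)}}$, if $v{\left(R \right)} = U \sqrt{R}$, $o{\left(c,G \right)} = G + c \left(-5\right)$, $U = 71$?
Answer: $\sqrt{30635 + 71 i \sqrt{57}} \approx 175.04 + 1.531 i$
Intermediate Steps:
$o{\left(c,G \right)} = G - 5 c$
$v{\left(R \right)} = 71 \sqrt{R}$
$\sqrt{30635 + v{\left(o{\left(12,3 \right)} \right)}} = \sqrt{30635 + 71 \sqrt{3 - 60}} = \sqrt{30635 + 71 \sqrt{-57}} = \sqrt{30635 + 71 i \sqrt{57}}$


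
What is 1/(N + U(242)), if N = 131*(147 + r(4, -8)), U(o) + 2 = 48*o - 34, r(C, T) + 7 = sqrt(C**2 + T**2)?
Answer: 374/11172919 - 131*sqrt(5)/223458380 ≈ 3.2163e-5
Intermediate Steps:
r(C, T) = -7 + sqrt(C**2 + T**2)
U(o) = -36 + 48*o (U(o) = -2 + (48*o - 34) = -2 + (-34 + 48*o) = -36 + 48*o)
N = 18340 + 524*sqrt(5) (N = 131*(147 + (-7 + sqrt(4**2 + (-8)**2))) = 131*(147 + (-7 + sqrt(16 + 64))) = 131*(147 + (-7 + sqrt(80))) = 131*(147 + (-7 + 4*sqrt(5))) = 131*(140 + 4*sqrt(5)) = 18340 + 524*sqrt(5) ≈ 19512.)
1/(N + U(242)) = 1/((18340 + 524*sqrt(5)) + (-36 + 48*242)) = 1/((18340 + 524*sqrt(5)) + (-36 + 11616)) = 1/((18340 + 524*sqrt(5)) + 11580) = 1/(29920 + 524*sqrt(5))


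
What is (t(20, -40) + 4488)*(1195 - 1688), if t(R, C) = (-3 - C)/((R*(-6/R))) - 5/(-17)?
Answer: -13258133/6 ≈ -2.2097e+6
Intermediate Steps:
t(R, C) = 27/34 + C/6 (t(R, C) = (-3 - C)/(-6) - 5*(-1/17) = (-3 - C)*(-1/6) + 5/17 = (1/2 + C/6) + 5/17 = 27/34 + C/6)
(t(20, -40) + 4488)*(1195 - 1688) = ((27/34 + (1/6)*(-40)) + 4488)*(1195 - 1688) = ((27/34 - 20/3) + 4488)*(-493) = (-599/102 + 4488)*(-493) = (457177/102)*(-493) = -13258133/6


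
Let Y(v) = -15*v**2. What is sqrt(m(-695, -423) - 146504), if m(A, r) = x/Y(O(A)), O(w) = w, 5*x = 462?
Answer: I*sqrt(1769127365154)/3475 ≈ 382.76*I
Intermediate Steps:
x = 462/5 (x = (1/5)*462 = 462/5 ≈ 92.400)
m(A, r) = -154/(25*A**2) (m(A, r) = 462/(5*((-15*A**2))) = 462*(-1/(15*A**2))/5 = -154/(25*A**2))
sqrt(m(-695, -423) - 146504) = sqrt(-154/25/(-695)**2 - 146504) = sqrt(-154/25*1/483025 - 146504) = sqrt(-154/12075625 - 146504) = sqrt(-1769127365154/12075625) = I*sqrt(1769127365154)/3475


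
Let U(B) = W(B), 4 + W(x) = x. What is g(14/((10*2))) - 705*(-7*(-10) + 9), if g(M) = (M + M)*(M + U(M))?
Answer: -1392466/25 ≈ -55699.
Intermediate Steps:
W(x) = -4 + x
U(B) = -4 + B
g(M) = 2*M*(-4 + 2*M) (g(M) = (M + M)*(M + (-4 + M)) = (2*M)*(-4 + 2*M) = 2*M*(-4 + 2*M))
g(14/((10*2))) - 705*(-7*(-10) + 9) = 4*(14/((10*2)))*(-2 + 14/((10*2))) - 705*(-7*(-10) + 9) = 4*(14/20)*(-2 + 14/20) - 705*(70 + 9) = 4*(14*(1/20))*(-2 + 14*(1/20)) - 705*79 = 4*(7/10)*(-2 + 7/10) - 55695 = 4*(7/10)*(-13/10) - 55695 = -91/25 - 55695 = -1392466/25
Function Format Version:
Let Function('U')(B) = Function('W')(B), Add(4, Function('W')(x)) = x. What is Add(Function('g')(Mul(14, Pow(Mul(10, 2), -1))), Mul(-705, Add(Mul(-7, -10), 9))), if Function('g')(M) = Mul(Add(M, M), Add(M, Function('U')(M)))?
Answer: Rational(-1392466, 25) ≈ -55699.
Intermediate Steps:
Function('W')(x) = Add(-4, x)
Function('U')(B) = Add(-4, B)
Function('g')(M) = Mul(2, M, Add(-4, Mul(2, M))) (Function('g')(M) = Mul(Add(M, M), Add(M, Add(-4, M))) = Mul(Mul(2, M), Add(-4, Mul(2, M))) = Mul(2, M, Add(-4, Mul(2, M))))
Add(Function('g')(Mul(14, Pow(Mul(10, 2), -1))), Mul(-705, Add(Mul(-7, -10), 9))) = Add(Mul(4, Mul(14, Pow(Mul(10, 2), -1)), Add(-2, Mul(14, Pow(Mul(10, 2), -1)))), Mul(-705, Add(Mul(-7, -10), 9))) = Add(Mul(4, Mul(14, Pow(20, -1)), Add(-2, Mul(14, Pow(20, -1)))), Mul(-705, Add(70, 9))) = Add(Mul(4, Mul(14, Rational(1, 20)), Add(-2, Mul(14, Rational(1, 20)))), Mul(-705, 79)) = Add(Mul(4, Rational(7, 10), Add(-2, Rational(7, 10))), -55695) = Add(Mul(4, Rational(7, 10), Rational(-13, 10)), -55695) = Add(Rational(-91, 25), -55695) = Rational(-1392466, 25)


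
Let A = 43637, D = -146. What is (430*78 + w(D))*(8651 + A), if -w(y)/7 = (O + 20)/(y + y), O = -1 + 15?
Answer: 128026096096/73 ≈ 1.7538e+9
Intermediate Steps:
O = 14
w(y) = -119/y (w(y) = -7*(14 + 20)/(y + y) = -238/(2*y) = -238*1/(2*y) = -119/y)
(430*78 + w(D))*(8651 + A) = (430*78 - 119/(-146))*(8651 + 43637) = (33540 - 119*(-1/146))*52288 = (33540 + 119/146)*52288 = (4896959/146)*52288 = 128026096096/73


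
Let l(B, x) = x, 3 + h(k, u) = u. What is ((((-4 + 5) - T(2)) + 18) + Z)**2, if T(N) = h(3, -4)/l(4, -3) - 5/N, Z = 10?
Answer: 30625/36 ≈ 850.69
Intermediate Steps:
h(k, u) = -3 + u
T(N) = 7/3 - 5/N (T(N) = (-3 - 4)/(-3) - 5/N = -7*(-1/3) - 5/N = 7/3 - 5/N)
((((-4 + 5) - T(2)) + 18) + Z)**2 = ((((-4 + 5) - (7/3 - 5/2)) + 18) + 10)**2 = (((1 - (7/3 - 5*1/2)) + 18) + 10)**2 = (((1 - (7/3 - 5/2)) + 18) + 10)**2 = (((1 - 1*(-1/6)) + 18) + 10)**2 = (((1 + 1/6) + 18) + 10)**2 = ((7/6 + 18) + 10)**2 = (115/6 + 10)**2 = (175/6)**2 = 30625/36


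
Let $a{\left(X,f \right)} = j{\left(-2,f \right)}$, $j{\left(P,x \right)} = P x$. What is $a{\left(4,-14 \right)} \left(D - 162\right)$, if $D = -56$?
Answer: $-6104$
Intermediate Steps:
$a{\left(X,f \right)} = - 2 f$
$a{\left(4,-14 \right)} \left(D - 162\right) = \left(-2\right) \left(-14\right) \left(-56 - 162\right) = 28 \left(-218\right) = -6104$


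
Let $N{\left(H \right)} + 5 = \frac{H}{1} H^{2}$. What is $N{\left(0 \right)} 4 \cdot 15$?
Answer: $-300$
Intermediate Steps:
$N{\left(H \right)} = -5 + H^{3}$ ($N{\left(H \right)} = -5 + \frac{H}{1} H^{2} = -5 + H 1 H^{2} = -5 + H H^{2} = -5 + H^{3}$)
$N{\left(0 \right)} 4 \cdot 15 = \left(-5 + 0^{3}\right) 4 \cdot 15 = \left(-5 + 0\right) 4 \cdot 15 = \left(-5\right) 4 \cdot 15 = \left(-20\right) 15 = -300$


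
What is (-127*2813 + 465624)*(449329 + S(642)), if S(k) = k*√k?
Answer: 48695131717 + 69575466*√642 ≈ 5.0458e+10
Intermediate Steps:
S(k) = k^(3/2)
(-127*2813 + 465624)*(449329 + S(642)) = (-127*2813 + 465624)*(449329 + 642^(3/2)) = (-357251 + 465624)*(449329 + 642*√642) = 108373*(449329 + 642*√642) = 48695131717 + 69575466*√642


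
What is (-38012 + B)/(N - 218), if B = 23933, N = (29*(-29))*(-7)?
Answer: -14079/5669 ≈ -2.4835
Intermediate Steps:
N = 5887 (N = -841*(-7) = 5887)
(-38012 + B)/(N - 218) = (-38012 + 23933)/(5887 - 218) = -14079/5669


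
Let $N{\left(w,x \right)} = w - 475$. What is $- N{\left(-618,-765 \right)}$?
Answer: $1093$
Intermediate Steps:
$N{\left(w,x \right)} = -475 + w$
$- N{\left(-618,-765 \right)} = - (-475 - 618) = \left(-1\right) \left(-1093\right) = 1093$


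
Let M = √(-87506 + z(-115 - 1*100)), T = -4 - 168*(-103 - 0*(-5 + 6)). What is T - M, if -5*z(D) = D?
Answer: 17300 - I*√87463 ≈ 17300.0 - 295.74*I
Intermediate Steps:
z(D) = -D/5
T = 17300 (T = -4 - 168*(-103 - 0) = -4 - 168*(-103 - 1*0) = -4 - 168*(-103 + 0) = -4 - 168*(-103) = -4 + 17304 = 17300)
M = I*√87463 (M = √(-87506 - (-115 - 1*100)/5) = √(-87506 - (-115 - 100)/5) = √(-87506 - ⅕*(-215)) = √(-87506 + 43) = √(-87463) = I*√87463 ≈ 295.74*I)
T - M = 17300 - I*√87463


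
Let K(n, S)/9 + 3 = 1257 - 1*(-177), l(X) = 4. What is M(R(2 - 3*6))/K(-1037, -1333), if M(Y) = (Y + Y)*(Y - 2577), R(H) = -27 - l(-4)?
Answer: 161696/12879 ≈ 12.555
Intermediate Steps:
K(n, S) = 12879 (K(n, S) = -27 + 9*(1257 - 1*(-177)) = -27 + 9*(1257 + 177) = -27 + 9*1434 = -27 + 12906 = 12879)
R(H) = -31 (R(H) = -27 - 1*4 = -27 - 4 = -31)
M(Y) = 2*Y*(-2577 + Y) (M(Y) = (2*Y)*(-2577 + Y) = 2*Y*(-2577 + Y))
M(R(2 - 3*6))/K(-1037, -1333) = (2*(-31)*(-2577 - 31))/12879 = (2*(-31)*(-2608))*(1/12879) = 161696*(1/12879) = 161696/12879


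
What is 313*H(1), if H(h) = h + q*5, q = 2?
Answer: 3443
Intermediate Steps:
H(h) = 10 + h (H(h) = h + 2*5 = h + 10 = 10 + h)
313*H(1) = 313*(10 + 1) = 313*11 = 3443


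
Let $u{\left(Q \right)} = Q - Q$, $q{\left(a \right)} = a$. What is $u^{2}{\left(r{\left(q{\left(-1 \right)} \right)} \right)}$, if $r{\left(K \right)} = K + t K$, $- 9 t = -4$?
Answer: $0$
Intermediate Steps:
$t = \frac{4}{9}$ ($t = \left(- \frac{1}{9}\right) \left(-4\right) = \frac{4}{9} \approx 0.44444$)
$r{\left(K \right)} = \frac{13 K}{9}$ ($r{\left(K \right)} = K + \frac{4 K}{9} = \frac{13 K}{9}$)
$u{\left(Q \right)} = 0$
$u^{2}{\left(r{\left(q{\left(-1 \right)} \right)} \right)} = 0^{2} = 0$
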